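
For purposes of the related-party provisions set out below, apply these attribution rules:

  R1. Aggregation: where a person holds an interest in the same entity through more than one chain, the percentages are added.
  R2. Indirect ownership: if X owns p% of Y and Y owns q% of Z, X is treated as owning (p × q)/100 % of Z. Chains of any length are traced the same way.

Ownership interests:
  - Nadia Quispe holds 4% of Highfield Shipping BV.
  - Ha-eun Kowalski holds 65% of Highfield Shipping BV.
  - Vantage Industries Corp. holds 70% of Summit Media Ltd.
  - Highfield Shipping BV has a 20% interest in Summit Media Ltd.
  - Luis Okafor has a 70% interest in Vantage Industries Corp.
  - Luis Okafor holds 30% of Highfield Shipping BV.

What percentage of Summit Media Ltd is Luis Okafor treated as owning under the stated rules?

Chain via Highfield Shipping BV (R2): 30% × 20% = 6% of Summit Media Ltd.
Chain via Vantage Industries Corp. (R2): 70% × 70% = 49% of Summit Media Ltd.
Aggregating (R1): 6% + 49% = 55%.

55%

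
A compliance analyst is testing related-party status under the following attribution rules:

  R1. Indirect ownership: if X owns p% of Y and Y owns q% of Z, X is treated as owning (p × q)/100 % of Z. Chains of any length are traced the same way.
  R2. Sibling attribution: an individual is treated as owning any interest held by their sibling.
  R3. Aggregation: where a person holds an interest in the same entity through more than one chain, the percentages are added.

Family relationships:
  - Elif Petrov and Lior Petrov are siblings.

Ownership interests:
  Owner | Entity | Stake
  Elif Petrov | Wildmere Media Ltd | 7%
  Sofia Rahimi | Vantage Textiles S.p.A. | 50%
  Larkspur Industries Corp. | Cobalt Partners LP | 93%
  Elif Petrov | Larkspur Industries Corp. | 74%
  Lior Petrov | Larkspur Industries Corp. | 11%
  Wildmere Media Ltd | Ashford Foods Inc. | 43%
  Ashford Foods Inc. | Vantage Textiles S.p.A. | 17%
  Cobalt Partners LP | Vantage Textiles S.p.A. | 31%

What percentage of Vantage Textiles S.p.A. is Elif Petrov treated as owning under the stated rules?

By sibling attribution (R2), Elif Petrov is treated as also owning Lior Petrov's interest in Larkspur Industries Corp, giving 74% + 11% = 85%.
Chain via Larkspur Industries Corp. → Cobalt Partners LP (R1): 85% × 93% × 31% = 24.5055% of Vantage Textiles S.p.A.
Chain via Wildmere Media Ltd → Ashford Foods Inc. (R1): 7% × 43% × 17% = 0.5117% of Vantage Textiles S.p.A.
Aggregating (R3): 24.5055% + 0.5117% = 25.0172%.

25.0172%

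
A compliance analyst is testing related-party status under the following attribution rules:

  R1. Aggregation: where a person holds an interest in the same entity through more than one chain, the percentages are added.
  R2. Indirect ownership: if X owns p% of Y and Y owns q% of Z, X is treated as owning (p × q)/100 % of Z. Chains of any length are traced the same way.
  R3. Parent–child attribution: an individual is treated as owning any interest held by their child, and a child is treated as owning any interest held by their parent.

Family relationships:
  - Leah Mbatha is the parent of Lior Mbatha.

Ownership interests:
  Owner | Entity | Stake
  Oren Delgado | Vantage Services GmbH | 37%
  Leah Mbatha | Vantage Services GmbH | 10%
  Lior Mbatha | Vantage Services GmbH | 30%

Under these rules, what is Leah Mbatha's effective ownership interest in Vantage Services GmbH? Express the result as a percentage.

By parent–child attribution (R3), Leah Mbatha is treated as also owning Lior Mbatha's interest in Vantage Services GmbH, giving 10% + 30% = 40%.
Direct interest in Vantage Services GmbH: 40%.

40%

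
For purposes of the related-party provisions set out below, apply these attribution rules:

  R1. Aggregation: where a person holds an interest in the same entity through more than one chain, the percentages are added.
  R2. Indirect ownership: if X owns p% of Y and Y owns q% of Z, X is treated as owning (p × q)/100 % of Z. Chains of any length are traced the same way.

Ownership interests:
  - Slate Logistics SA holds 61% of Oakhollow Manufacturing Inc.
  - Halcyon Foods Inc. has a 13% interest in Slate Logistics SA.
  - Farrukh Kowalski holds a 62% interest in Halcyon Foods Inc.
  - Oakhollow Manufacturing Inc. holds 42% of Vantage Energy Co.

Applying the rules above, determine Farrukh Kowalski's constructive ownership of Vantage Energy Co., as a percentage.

2.064972%

Chain via Halcyon Foods Inc. → Slate Logistics SA → Oakhollow Manufacturing Inc. (R2): 62% × 13% × 61% × 42% = 2.064972% of Vantage Energy Co.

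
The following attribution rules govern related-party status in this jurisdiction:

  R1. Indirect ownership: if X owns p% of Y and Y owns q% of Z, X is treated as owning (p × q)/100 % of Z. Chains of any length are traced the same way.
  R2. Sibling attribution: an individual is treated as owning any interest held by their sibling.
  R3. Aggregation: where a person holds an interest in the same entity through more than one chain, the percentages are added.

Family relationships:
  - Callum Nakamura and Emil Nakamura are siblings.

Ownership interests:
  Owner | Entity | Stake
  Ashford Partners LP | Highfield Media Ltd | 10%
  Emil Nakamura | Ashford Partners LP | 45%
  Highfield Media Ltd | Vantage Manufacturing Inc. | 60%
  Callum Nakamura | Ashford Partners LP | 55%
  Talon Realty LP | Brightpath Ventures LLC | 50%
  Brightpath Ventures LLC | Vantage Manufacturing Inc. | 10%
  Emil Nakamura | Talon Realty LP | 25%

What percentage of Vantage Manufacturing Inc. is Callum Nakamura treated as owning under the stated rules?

7.25%

By sibling attribution (R2), Callum Nakamura is treated as also owning Emil Nakamura's interest in Ashford Partners LP, giving 55% + 45% = 100%.
By sibling attribution (R2), Callum Nakamura is treated as owning Emil Nakamura's 25% interest in Talon Realty LP.
Chain via Ashford Partners LP → Highfield Media Ltd (R1): 100% × 10% × 60% = 6% of Vantage Manufacturing Inc.
Chain via Talon Realty LP → Brightpath Ventures LLC (R1): 25% × 50% × 10% = 1.25% of Vantage Manufacturing Inc.
Aggregating (R3): 6% + 1.25% = 7.25%.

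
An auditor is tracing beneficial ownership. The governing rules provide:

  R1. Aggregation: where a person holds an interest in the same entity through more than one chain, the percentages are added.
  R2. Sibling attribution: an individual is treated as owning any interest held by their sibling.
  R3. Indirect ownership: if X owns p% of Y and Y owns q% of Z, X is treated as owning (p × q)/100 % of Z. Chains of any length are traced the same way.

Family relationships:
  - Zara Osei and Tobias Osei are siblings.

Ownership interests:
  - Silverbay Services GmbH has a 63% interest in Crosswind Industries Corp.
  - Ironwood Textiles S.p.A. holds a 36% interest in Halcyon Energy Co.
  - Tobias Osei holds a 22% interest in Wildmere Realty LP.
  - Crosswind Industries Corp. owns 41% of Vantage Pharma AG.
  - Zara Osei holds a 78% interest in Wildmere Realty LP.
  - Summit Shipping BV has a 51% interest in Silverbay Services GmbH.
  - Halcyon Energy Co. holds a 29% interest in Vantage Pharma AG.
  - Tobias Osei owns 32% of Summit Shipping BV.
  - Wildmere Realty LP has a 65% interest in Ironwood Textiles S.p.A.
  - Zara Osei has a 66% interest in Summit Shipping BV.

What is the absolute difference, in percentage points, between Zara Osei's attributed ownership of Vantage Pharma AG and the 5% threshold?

By sibling attribution (R2), Zara Osei is treated as also owning Tobias Osei's interest in Summit Shipping BV, giving 66% + 32% = 98%.
By sibling attribution (R2), Zara Osei is treated as also owning Tobias Osei's interest in Wildmere Realty LP, giving 78% + 22% = 100%.
Chain via Summit Shipping BV → Silverbay Services GmbH → Crosswind Industries Corp. (R3): 98% × 51% × 63% × 41% = 12.909834% of Vantage Pharma AG.
Chain via Wildmere Realty LP → Ironwood Textiles S.p.A. → Halcyon Energy Co. (R3): 100% × 65% × 36% × 29% = 6.786% of Vantage Pharma AG.
Aggregating (R1): 12.909834% + 6.786% = 19.695834%.
19.695834% exceeds the 5% threshold by 14.695834 percentage points.

14.695834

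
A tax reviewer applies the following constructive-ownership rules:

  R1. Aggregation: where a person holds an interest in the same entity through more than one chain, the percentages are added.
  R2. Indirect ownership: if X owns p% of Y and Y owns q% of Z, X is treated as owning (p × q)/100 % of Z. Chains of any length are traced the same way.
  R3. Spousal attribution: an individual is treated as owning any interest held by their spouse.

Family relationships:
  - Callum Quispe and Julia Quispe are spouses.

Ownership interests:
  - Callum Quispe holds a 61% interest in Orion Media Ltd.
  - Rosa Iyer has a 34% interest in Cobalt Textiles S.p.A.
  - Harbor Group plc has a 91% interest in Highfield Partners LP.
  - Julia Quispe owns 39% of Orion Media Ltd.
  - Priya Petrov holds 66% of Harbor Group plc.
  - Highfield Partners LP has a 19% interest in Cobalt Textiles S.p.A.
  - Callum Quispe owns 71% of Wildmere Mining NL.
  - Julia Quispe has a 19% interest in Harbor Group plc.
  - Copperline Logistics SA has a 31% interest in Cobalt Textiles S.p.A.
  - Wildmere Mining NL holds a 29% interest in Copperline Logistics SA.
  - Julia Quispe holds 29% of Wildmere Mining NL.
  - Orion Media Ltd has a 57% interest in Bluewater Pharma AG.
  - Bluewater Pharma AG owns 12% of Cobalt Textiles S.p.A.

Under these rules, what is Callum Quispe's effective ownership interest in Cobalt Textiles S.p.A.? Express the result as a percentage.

19.1151%

By spousal attribution (R3), Callum Quispe is treated as also owning Julia Quispe's interest in Wildmere Mining NL, giving 71% + 29% = 100%.
By spousal attribution (R3), Callum Quispe is treated as also owning Julia Quispe's interest in Orion Media Ltd, giving 61% + 39% = 100%.
By spousal attribution (R3), Callum Quispe is treated as owning Julia Quispe's 19% interest in Harbor Group plc.
Chain via Wildmere Mining NL → Copperline Logistics SA (R2): 100% × 29% × 31% = 8.99% of Cobalt Textiles S.p.A.
Chain via Orion Media Ltd → Bluewater Pharma AG (R2): 100% × 57% × 12% = 6.84% of Cobalt Textiles S.p.A.
Chain via Harbor Group plc → Highfield Partners LP (R2): 19% × 91% × 19% = 3.2851% of Cobalt Textiles S.p.A.
Aggregating (R1): 8.99% + 6.84% + 3.2851% = 19.1151%.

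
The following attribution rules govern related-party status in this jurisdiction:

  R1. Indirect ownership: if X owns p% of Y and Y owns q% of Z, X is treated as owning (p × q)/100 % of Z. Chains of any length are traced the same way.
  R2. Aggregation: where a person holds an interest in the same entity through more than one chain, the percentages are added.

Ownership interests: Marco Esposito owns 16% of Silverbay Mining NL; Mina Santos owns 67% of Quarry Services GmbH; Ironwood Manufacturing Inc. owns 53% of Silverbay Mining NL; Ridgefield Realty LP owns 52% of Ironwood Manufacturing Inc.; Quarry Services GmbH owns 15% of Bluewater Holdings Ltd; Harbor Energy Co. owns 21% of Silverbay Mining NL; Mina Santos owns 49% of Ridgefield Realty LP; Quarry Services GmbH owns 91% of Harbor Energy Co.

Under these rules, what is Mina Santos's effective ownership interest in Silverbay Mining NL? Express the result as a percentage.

26.3081%

Chain via Quarry Services GmbH → Harbor Energy Co. (R1): 67% × 91% × 21% = 12.8037% of Silverbay Mining NL.
Chain via Ridgefield Realty LP → Ironwood Manufacturing Inc. (R1): 49% × 52% × 53% = 13.5044% of Silverbay Mining NL.
Aggregating (R2): 12.8037% + 13.5044% = 26.3081%.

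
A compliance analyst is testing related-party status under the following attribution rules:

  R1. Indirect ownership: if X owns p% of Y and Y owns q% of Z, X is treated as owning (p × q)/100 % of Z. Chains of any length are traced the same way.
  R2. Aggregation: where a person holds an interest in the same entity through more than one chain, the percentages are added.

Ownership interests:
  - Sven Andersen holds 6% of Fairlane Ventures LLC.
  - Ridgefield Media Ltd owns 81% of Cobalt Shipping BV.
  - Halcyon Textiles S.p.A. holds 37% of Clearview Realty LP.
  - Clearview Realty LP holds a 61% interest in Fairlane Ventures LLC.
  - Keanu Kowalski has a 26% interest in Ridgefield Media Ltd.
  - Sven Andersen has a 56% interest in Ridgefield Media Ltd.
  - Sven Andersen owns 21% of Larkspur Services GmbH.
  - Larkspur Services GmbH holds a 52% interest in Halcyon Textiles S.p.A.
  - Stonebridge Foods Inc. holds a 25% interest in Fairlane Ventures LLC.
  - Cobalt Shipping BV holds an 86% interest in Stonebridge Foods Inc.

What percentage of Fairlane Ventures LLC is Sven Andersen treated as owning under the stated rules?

Chain via Larkspur Services GmbH → Halcyon Textiles S.p.A. → Clearview Realty LP (R1): 21% × 52% × 37% × 61% = 2.464644% of Fairlane Ventures LLC.
Chain via Ridgefield Media Ltd → Cobalt Shipping BV → Stonebridge Foods Inc. (R1): 56% × 81% × 86% × 25% = 9.7524% of Fairlane Ventures LLC.
Direct interest in Fairlane Ventures LLC: 6%.
Aggregating (R2): 2.464644% + 9.7524% + 6% = 18.217044%.

18.217044%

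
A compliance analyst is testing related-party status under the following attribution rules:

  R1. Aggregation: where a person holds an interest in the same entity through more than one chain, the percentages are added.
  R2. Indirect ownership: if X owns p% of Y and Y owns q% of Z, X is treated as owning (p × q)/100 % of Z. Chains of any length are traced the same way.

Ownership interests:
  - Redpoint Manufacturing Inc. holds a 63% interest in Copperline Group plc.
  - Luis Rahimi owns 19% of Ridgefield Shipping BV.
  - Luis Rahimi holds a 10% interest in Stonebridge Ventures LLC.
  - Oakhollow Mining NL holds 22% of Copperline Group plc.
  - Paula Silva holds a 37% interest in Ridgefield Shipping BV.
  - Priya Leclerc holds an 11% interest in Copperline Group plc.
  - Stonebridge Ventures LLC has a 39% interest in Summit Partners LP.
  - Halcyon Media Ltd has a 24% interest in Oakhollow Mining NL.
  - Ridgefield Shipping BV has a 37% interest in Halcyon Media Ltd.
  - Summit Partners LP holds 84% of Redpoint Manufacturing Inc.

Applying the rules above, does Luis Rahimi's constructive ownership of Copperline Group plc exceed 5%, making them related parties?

No

Chain via Ridgefield Shipping BV → Halcyon Media Ltd → Oakhollow Mining NL (R2): 19% × 37% × 24% × 22% = 0.371184% of Copperline Group plc.
Chain via Stonebridge Ventures LLC → Summit Partners LP → Redpoint Manufacturing Inc. (R2): 10% × 39% × 84% × 63% = 2.06388% of Copperline Group plc.
Aggregating (R1): 0.371184% + 2.06388% = 2.435064%.
2.435064% does not exceed the 5% threshold, so Luis is not a related party to Copperline Group plc.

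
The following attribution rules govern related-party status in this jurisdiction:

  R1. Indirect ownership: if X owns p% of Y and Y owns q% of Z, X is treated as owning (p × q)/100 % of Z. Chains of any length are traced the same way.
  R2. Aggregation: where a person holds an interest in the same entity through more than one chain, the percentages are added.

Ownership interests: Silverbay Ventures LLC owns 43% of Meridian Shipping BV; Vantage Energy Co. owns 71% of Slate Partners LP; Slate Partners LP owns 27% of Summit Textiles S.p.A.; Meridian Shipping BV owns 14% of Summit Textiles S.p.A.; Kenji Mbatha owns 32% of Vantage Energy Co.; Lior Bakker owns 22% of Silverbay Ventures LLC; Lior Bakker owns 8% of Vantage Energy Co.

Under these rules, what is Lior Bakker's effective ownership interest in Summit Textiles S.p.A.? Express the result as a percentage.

2.858%

Chain via Silverbay Ventures LLC → Meridian Shipping BV (R1): 22% × 43% × 14% = 1.3244% of Summit Textiles S.p.A.
Chain via Vantage Energy Co. → Slate Partners LP (R1): 8% × 71% × 27% = 1.5336% of Summit Textiles S.p.A.
Aggregating (R2): 1.3244% + 1.5336% = 2.858%.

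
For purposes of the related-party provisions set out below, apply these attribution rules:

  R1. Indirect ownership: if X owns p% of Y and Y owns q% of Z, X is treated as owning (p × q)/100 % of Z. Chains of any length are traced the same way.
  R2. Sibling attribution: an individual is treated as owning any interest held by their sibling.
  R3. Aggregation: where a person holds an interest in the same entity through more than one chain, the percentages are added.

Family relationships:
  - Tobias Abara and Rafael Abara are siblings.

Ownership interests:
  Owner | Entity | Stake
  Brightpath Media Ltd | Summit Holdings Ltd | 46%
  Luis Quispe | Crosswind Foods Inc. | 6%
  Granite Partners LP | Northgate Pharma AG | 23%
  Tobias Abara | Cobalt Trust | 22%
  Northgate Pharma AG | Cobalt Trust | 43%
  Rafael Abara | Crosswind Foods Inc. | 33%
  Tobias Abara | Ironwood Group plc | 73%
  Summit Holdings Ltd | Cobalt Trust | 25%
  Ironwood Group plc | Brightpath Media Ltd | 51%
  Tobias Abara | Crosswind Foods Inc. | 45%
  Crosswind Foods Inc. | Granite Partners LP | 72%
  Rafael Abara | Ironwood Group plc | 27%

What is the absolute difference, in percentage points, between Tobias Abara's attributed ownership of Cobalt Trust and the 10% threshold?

23.419224

By sibling attribution (R2), Tobias Abara is treated as also owning Rafael Abara's interest in Ironwood Group plc, giving 73% + 27% = 100%.
By sibling attribution (R2), Tobias Abara is treated as also owning Rafael Abara's interest in Crosswind Foods Inc, giving 45% + 33% = 78%.
Chain via Ironwood Group plc → Brightpath Media Ltd → Summit Holdings Ltd (R1): 100% × 51% × 46% × 25% = 5.865% of Cobalt Trust.
Chain via Crosswind Foods Inc. → Granite Partners LP → Northgate Pharma AG (R1): 78% × 72% × 23% × 43% = 5.554224% of Cobalt Trust.
Direct interest in Cobalt Trust: 22%.
Aggregating (R3): 5.865% + 5.554224% + 22% = 33.419224%.
33.419224% exceeds the 10% threshold by 23.419224 percentage points.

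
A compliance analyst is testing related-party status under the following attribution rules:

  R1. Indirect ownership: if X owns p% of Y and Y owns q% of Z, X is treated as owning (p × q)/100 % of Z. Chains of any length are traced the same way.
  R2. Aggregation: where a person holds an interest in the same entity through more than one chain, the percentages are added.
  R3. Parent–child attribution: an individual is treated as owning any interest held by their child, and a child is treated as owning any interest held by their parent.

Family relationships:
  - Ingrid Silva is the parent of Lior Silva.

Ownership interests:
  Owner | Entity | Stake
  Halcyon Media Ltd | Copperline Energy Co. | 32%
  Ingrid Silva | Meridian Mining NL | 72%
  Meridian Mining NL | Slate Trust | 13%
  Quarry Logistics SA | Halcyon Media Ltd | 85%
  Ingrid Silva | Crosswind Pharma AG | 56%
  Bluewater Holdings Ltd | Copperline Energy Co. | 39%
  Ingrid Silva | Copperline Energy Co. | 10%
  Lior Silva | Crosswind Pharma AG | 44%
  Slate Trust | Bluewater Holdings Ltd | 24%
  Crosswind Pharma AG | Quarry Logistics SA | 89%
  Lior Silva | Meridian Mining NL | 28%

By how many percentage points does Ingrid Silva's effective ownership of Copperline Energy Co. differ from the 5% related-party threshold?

By parent–child attribution (R3), Ingrid Silva is treated as also owning Lior Silva's interest in Crosswind Pharma AG, giving 56% + 44% = 100%.
By parent–child attribution (R3), Ingrid Silva is treated as also owning Lior Silva's interest in Meridian Mining NL, giving 72% + 28% = 100%.
Chain via Crosswind Pharma AG → Quarry Logistics SA → Halcyon Media Ltd (R1): 100% × 89% × 85% × 32% = 24.208% of Copperline Energy Co.
Chain via Meridian Mining NL → Slate Trust → Bluewater Holdings Ltd (R1): 100% × 13% × 24% × 39% = 1.2168% of Copperline Energy Co.
Direct interest in Copperline Energy Co: 10%.
Aggregating (R2): 24.208% + 1.2168% + 10% = 35.4248%.
35.4248% exceeds the 5% threshold by 30.4248 percentage points.

30.4248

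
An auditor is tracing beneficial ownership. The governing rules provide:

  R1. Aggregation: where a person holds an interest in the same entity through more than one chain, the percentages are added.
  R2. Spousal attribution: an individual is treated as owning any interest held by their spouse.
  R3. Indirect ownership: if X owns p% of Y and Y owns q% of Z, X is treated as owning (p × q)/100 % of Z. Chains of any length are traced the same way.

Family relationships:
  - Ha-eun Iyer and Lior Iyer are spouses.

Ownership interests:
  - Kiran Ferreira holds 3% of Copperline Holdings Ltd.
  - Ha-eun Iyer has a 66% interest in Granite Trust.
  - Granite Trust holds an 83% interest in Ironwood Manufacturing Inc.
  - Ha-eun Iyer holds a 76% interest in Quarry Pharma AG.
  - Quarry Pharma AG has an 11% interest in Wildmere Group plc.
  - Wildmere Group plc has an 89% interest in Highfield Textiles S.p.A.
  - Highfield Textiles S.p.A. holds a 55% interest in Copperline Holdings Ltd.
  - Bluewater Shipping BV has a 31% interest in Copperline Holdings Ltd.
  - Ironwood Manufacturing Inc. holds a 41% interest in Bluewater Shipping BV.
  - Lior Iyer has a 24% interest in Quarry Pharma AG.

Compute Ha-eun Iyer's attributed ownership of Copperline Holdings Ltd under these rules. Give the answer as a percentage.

By spousal attribution (R2), Ha-eun Iyer is treated as also owning Lior Iyer's interest in Quarry Pharma AG, giving 76% + 24% = 100%.
Chain via Granite Trust → Ironwood Manufacturing Inc. → Bluewater Shipping BV (R3): 66% × 83% × 41% × 31% = 6.962538% of Copperline Holdings Ltd.
Chain via Quarry Pharma AG → Wildmere Group plc → Highfield Textiles S.p.A. (R3): 100% × 11% × 89% × 55% = 5.3845% of Copperline Holdings Ltd.
Aggregating (R1): 6.962538% + 5.3845% = 12.347038%.

12.347038%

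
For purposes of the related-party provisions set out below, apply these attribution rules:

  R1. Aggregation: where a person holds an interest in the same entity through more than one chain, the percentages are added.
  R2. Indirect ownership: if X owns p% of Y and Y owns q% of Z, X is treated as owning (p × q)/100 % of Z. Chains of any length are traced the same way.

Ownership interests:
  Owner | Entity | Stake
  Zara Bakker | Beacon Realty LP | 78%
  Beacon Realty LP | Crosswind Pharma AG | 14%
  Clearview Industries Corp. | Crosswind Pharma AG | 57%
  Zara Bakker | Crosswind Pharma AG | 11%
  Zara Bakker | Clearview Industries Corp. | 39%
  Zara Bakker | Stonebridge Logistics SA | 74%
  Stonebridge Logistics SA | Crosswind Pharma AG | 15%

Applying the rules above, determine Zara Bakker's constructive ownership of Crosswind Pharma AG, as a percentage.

55.25%

Chain via Beacon Realty LP (R2): 78% × 14% = 10.92% of Crosswind Pharma AG.
Chain via Clearview Industries Corp. (R2): 39% × 57% = 22.23% of Crosswind Pharma AG.
Chain via Stonebridge Logistics SA (R2): 74% × 15% = 11.1% of Crosswind Pharma AG.
Direct interest in Crosswind Pharma AG: 11%.
Aggregating (R1): 10.92% + 22.23% + 11.1% + 11% = 55.25%.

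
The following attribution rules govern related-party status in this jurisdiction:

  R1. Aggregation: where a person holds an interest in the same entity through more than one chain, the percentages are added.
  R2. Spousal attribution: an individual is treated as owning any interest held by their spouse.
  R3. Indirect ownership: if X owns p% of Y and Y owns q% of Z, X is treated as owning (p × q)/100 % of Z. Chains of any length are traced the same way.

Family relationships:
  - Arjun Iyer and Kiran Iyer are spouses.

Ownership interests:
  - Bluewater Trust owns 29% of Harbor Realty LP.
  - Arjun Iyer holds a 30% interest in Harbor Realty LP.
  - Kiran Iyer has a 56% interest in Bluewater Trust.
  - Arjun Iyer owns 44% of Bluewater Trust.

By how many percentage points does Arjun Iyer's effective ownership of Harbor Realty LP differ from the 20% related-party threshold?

39

By spousal attribution (R2), Arjun Iyer is treated as also owning Kiran Iyer's interest in Bluewater Trust, giving 44% + 56% = 100%.
Chain via Bluewater Trust (R3): 100% × 29% = 29% of Harbor Realty LP.
Direct interest in Harbor Realty LP: 30%.
Aggregating (R1): 29% + 30% = 59%.
59% exceeds the 20% threshold by 39 percentage points.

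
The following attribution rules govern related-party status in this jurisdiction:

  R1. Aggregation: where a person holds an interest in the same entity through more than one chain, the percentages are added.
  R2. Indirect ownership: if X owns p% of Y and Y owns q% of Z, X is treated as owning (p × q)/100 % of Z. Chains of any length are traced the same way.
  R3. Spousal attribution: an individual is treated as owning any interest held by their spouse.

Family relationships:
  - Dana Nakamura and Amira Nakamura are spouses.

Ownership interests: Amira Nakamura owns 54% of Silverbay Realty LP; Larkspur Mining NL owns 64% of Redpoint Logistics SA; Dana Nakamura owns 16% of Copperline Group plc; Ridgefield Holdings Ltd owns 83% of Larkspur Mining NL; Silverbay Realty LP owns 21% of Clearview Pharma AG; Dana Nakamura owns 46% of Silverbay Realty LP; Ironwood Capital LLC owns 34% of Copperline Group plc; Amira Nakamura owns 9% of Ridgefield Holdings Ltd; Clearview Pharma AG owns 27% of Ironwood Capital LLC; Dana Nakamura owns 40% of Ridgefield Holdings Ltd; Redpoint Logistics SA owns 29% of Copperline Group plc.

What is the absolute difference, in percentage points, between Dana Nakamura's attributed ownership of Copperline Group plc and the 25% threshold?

0.476152

By spousal attribution (R3), Dana Nakamura is treated as also owning Amira Nakamura's interest in Silverbay Realty LP, giving 46% + 54% = 100%.
By spousal attribution (R3), Dana Nakamura is treated as also owning Amira Nakamura's interest in Ridgefield Holdings Ltd, giving 40% + 9% = 49%.
Chain via Silverbay Realty LP → Clearview Pharma AG → Ironwood Capital LLC (R2): 100% × 21% × 27% × 34% = 1.9278% of Copperline Group plc.
Chain via Ridgefield Holdings Ltd → Larkspur Mining NL → Redpoint Logistics SA (R2): 49% × 83% × 64% × 29% = 7.548352% of Copperline Group plc.
Direct interest in Copperline Group plc: 16%.
Aggregating (R1): 1.9278% + 7.548352% + 16% = 25.476152%.
25.476152% exceeds the 25% threshold by 0.476152 percentage points.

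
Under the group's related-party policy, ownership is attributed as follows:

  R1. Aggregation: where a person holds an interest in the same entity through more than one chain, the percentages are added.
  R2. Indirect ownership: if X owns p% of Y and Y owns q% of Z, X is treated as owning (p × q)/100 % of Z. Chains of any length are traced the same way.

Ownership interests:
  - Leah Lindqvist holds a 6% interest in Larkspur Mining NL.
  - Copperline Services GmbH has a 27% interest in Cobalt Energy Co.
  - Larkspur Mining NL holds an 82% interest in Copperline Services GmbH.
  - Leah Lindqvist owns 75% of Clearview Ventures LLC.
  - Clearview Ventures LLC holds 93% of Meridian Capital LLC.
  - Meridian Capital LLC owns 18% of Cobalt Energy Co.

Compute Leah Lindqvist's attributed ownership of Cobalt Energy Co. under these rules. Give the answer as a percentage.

13.8834%

Chain via Clearview Ventures LLC → Meridian Capital LLC (R2): 75% × 93% × 18% = 12.555% of Cobalt Energy Co.
Chain via Larkspur Mining NL → Copperline Services GmbH (R2): 6% × 82% × 27% = 1.3284% of Cobalt Energy Co.
Aggregating (R1): 12.555% + 1.3284% = 13.8834%.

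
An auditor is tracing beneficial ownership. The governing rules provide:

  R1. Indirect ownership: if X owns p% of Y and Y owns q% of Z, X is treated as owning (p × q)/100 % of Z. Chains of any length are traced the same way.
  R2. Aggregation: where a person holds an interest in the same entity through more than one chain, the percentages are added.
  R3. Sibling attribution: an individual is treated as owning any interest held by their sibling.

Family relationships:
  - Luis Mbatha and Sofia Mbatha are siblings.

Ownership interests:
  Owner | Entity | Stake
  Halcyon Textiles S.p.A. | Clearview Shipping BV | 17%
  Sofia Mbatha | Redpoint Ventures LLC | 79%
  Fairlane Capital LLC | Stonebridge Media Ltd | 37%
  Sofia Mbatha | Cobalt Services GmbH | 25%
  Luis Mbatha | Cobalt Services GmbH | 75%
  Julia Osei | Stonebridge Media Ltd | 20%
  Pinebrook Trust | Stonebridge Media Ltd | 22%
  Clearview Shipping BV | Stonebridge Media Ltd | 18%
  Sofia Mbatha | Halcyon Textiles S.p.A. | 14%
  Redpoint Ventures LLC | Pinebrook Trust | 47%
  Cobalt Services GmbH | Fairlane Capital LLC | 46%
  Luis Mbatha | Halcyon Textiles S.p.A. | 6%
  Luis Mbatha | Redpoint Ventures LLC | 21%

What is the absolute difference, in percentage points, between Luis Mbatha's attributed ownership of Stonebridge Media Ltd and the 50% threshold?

22.028

By sibling attribution (R3), Luis Mbatha is treated as also owning Sofia Mbatha's interest in Cobalt Services GmbH, giving 75% + 25% = 100%.
By sibling attribution (R3), Luis Mbatha is treated as also owning Sofia Mbatha's interest in Halcyon Textiles S.p.A, giving 6% + 14% = 20%.
By sibling attribution (R3), Luis Mbatha is treated as also owning Sofia Mbatha's interest in Redpoint Ventures LLC, giving 21% + 79% = 100%.
Chain via Cobalt Services GmbH → Fairlane Capital LLC (R1): 100% × 46% × 37% = 17.02% of Stonebridge Media Ltd.
Chain via Halcyon Textiles S.p.A. → Clearview Shipping BV (R1): 20% × 17% × 18% = 0.612% of Stonebridge Media Ltd.
Chain via Redpoint Ventures LLC → Pinebrook Trust (R1): 100% × 47% × 22% = 10.34% of Stonebridge Media Ltd.
Aggregating (R2): 17.02% + 0.612% + 10.34% = 27.972%.
27.972% falls short of the 50% threshold by 22.028 percentage points.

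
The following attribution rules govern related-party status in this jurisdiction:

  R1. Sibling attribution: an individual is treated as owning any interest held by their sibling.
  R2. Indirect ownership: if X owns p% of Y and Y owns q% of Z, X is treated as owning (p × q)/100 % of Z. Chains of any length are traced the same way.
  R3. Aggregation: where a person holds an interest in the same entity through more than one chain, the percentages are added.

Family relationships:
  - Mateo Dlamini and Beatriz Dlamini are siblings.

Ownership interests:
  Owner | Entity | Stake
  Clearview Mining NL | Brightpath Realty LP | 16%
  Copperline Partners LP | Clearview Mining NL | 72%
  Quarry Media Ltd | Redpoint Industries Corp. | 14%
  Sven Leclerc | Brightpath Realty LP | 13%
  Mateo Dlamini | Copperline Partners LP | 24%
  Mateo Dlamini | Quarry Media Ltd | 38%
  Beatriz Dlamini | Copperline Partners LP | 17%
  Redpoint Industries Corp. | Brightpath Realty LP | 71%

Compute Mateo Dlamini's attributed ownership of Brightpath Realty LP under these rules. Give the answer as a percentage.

By sibling attribution (R1), Mateo Dlamini is treated as also owning Beatriz Dlamini's interest in Copperline Partners LP, giving 24% + 17% = 41%.
Chain via Quarry Media Ltd → Redpoint Industries Corp. (R2): 38% × 14% × 71% = 3.7772% of Brightpath Realty LP.
Chain via Copperline Partners LP → Clearview Mining NL (R2): 41% × 72% × 16% = 4.7232% of Brightpath Realty LP.
Aggregating (R3): 3.7772% + 4.7232% = 8.5004%.

8.5004%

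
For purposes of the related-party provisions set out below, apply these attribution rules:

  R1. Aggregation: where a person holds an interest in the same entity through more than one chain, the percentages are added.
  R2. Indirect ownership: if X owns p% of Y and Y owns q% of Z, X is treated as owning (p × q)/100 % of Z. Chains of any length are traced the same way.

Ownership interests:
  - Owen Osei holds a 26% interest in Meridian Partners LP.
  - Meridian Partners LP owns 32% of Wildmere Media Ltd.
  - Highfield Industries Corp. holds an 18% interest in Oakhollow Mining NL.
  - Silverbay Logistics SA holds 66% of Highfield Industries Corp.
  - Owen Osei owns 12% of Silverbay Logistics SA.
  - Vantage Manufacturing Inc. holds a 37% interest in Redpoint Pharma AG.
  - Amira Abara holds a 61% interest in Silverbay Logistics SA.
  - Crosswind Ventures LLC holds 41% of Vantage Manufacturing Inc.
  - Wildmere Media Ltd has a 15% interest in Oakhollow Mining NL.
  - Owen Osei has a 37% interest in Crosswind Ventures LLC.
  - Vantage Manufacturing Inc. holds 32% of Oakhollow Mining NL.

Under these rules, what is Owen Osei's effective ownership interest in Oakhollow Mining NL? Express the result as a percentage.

Chain via Crosswind Ventures LLC → Vantage Manufacturing Inc. (R2): 37% × 41% × 32% = 4.8544% of Oakhollow Mining NL.
Chain via Meridian Partners LP → Wildmere Media Ltd (R2): 26% × 32% × 15% = 1.248% of Oakhollow Mining NL.
Chain via Silverbay Logistics SA → Highfield Industries Corp. (R2): 12% × 66% × 18% = 1.4256% of Oakhollow Mining NL.
Aggregating (R1): 4.8544% + 1.248% + 1.4256% = 7.528%.

7.528%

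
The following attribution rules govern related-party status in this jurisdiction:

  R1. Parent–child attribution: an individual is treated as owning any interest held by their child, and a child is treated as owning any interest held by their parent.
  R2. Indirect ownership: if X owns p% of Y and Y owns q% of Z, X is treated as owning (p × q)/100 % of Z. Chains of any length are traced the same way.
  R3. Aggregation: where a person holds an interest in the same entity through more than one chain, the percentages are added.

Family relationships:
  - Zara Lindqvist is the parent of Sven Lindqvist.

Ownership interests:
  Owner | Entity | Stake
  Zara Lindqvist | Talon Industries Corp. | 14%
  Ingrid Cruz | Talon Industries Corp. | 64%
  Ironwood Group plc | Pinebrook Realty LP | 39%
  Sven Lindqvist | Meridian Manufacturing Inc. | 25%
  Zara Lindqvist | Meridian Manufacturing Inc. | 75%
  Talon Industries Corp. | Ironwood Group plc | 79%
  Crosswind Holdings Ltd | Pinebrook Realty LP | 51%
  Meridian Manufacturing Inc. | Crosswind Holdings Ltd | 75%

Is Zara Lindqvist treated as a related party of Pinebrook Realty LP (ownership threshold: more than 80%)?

No

By parent–child attribution (R1), Zara Lindqvist is treated as also owning Sven Lindqvist's interest in Meridian Manufacturing Inc, giving 75% + 25% = 100%.
Chain via Talon Industries Corp. → Ironwood Group plc (R2): 14% × 79% × 39% = 4.3134% of Pinebrook Realty LP.
Chain via Meridian Manufacturing Inc. → Crosswind Holdings Ltd (R2): 100% × 75% × 51% = 38.25% of Pinebrook Realty LP.
Aggregating (R3): 4.3134% + 38.25% = 42.5634%.
42.5634% does not exceed the 80% threshold, so Zara is not a related party to Pinebrook Realty LP.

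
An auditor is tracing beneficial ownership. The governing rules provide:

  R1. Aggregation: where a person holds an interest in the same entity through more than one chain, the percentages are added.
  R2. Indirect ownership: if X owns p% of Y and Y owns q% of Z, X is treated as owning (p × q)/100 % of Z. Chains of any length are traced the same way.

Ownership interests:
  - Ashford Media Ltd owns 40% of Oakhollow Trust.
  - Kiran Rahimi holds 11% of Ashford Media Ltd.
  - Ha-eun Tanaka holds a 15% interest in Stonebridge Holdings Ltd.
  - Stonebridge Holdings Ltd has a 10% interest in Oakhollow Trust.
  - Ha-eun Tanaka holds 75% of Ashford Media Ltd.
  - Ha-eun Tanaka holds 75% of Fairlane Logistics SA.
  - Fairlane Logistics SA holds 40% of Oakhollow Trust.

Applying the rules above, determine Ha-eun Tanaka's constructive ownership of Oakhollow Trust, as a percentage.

61.5%

Chain via Ashford Media Ltd (R2): 75% × 40% = 30% of Oakhollow Trust.
Chain via Stonebridge Holdings Ltd (R2): 15% × 10% = 1.5% of Oakhollow Trust.
Chain via Fairlane Logistics SA (R2): 75% × 40% = 30% of Oakhollow Trust.
Aggregating (R1): 30% + 1.5% + 30% = 61.5%.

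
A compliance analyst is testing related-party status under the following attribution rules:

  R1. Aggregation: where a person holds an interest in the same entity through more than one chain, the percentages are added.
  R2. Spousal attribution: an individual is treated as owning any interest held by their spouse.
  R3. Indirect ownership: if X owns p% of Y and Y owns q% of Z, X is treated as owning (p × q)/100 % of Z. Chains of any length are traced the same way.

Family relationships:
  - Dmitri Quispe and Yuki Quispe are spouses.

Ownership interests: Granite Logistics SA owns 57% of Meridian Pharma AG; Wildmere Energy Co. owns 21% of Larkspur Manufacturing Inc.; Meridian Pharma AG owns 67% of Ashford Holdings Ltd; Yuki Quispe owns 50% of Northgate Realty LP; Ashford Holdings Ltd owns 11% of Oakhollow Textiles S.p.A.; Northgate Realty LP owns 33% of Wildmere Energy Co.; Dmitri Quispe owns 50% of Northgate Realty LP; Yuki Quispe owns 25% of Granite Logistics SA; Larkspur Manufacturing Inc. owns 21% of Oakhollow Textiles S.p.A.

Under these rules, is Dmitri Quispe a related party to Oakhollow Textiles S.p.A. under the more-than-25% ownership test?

By spousal attribution (R2), Dmitri Quispe is treated as also owning Yuki Quispe's interest in Northgate Realty LP, giving 50% + 50% = 100%.
By spousal attribution (R2), Dmitri Quispe is treated as owning Yuki Quispe's 25% interest in Granite Logistics SA.
Chain via Northgate Realty LP → Wildmere Energy Co. → Larkspur Manufacturing Inc. (R3): 100% × 33% × 21% × 21% = 1.4553% of Oakhollow Textiles S.p.A.
Chain via Granite Logistics SA → Meridian Pharma AG → Ashford Holdings Ltd (R3): 25% × 57% × 67% × 11% = 1.050225% of Oakhollow Textiles S.p.A.
Aggregating (R1): 1.4553% + 1.050225% = 2.505525%.
2.505525% does not exceed the 25% threshold, so Dmitri is not a related party to Oakhollow Textiles S.p.A.

No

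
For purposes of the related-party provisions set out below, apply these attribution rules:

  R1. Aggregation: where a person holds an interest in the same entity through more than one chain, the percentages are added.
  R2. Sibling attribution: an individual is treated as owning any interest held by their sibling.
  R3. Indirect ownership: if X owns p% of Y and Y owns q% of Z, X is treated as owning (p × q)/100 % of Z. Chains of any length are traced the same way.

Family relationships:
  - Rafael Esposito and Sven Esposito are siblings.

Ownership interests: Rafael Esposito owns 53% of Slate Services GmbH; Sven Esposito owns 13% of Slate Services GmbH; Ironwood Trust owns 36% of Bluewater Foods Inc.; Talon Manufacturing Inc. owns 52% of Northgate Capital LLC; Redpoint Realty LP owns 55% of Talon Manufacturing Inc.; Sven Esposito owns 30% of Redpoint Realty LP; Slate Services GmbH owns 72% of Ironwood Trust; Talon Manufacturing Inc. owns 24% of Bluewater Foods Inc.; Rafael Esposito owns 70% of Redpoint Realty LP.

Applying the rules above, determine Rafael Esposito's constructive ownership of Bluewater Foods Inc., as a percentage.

30.3072%

By sibling attribution (R2), Rafael Esposito is treated as also owning Sven Esposito's interest in Redpoint Realty LP, giving 70% + 30% = 100%.
By sibling attribution (R2), Rafael Esposito is treated as also owning Sven Esposito's interest in Slate Services GmbH, giving 53% + 13% = 66%.
Chain via Redpoint Realty LP → Talon Manufacturing Inc. (R3): 100% × 55% × 24% = 13.2% of Bluewater Foods Inc.
Chain via Slate Services GmbH → Ironwood Trust (R3): 66% × 72% × 36% = 17.1072% of Bluewater Foods Inc.
Aggregating (R1): 13.2% + 17.1072% = 30.3072%.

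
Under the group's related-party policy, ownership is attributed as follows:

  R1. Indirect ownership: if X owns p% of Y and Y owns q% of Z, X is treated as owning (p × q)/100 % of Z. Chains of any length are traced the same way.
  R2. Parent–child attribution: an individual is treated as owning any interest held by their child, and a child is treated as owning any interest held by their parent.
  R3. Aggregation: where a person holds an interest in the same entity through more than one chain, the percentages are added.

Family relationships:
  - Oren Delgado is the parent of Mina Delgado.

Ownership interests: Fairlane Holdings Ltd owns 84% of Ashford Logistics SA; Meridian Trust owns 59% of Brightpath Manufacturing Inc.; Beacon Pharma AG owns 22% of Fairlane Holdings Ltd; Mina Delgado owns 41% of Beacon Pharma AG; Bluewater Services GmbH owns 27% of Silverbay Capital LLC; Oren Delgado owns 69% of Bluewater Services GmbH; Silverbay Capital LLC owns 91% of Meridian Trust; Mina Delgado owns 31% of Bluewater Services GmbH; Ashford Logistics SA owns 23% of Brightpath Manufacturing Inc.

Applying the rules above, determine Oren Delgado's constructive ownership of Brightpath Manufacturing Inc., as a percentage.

16.238964%

By parent–child attribution (R2), Oren Delgado is treated as also owning Mina Delgado's interest in Bluewater Services GmbH, giving 69% + 31% = 100%.
By parent–child attribution (R2), Oren Delgado is treated as owning Mina Delgado's 41% interest in Beacon Pharma AG.
Chain via Bluewater Services GmbH → Silverbay Capital LLC → Meridian Trust (R1): 100% × 27% × 91% × 59% = 14.4963% of Brightpath Manufacturing Inc.
Chain via Beacon Pharma AG → Fairlane Holdings Ltd → Ashford Logistics SA (R1): 41% × 22% × 84% × 23% = 1.742664% of Brightpath Manufacturing Inc.
Aggregating (R3): 14.4963% + 1.742664% = 16.238964%.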